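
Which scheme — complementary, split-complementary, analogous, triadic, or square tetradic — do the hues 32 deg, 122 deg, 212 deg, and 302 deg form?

Sort the hues: 32°, 122°, 212°, 302°.
Successive gaps around the wheel: 90°, 90°, 90°, 90°.
Four hues every 90° form a square tetradic scheme.

square tetradic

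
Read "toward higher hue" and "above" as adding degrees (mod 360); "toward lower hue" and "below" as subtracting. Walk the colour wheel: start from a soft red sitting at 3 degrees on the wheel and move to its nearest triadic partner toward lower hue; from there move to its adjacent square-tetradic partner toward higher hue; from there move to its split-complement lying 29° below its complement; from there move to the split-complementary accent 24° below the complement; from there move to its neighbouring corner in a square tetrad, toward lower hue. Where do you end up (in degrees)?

190°

3 − 120 = -117 → -117 + 360 = 243°   (triadic ↓)
243 + 90 = 333°   (square ↑)
333 + 151 = 484 → 484 − 360 = 124°   (split-comp 29° ↓)
124 + 156 = 280°   (split-comp 24° ↓)
280 − 90 = 190°   (square ↓)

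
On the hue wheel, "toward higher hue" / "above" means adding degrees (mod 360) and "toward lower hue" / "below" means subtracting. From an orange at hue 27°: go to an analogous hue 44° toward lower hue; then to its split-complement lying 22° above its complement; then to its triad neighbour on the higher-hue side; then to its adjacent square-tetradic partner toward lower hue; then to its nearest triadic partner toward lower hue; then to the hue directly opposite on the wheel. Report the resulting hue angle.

−44° (analog 44° ↓): 27 − 44 = -17 → -17 + 360 = 343°
+202° (split-comp 22° ↑): 343 + 202 = 545 → 545 − 360 = 185°
+120° (triadic ↑): 185 + 120 = 305°
−90° (square ↓): 305 − 90 = 215°
−120° (triadic ↓): 215 − 120 = 95°
+180° (complement): 95 + 180 = 275°

275°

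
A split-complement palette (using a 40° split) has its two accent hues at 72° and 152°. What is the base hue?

The accents sit 40° either side of the complement, so the complement is their short-arc midpoint on the wheel.
Short-arc midpoint of 72° and 152°: 112°.
Base is 180° from the complement: 112 − 180 = -68 → -68 + 360 = 292°

292°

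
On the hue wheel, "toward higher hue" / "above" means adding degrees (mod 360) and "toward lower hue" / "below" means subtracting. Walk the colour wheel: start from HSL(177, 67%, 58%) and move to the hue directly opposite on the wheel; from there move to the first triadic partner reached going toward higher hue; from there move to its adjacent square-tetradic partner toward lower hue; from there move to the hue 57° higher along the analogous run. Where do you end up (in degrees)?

complement +180°: 177 + 180 = 357°
triadic ↑ +120°: 357 + 120 = 477 → 477 − 360 = 117°
square ↓ −90°: 117 − 90 = 27°
analog 57° ↑ +57°: 27 + 57 = 84°

84°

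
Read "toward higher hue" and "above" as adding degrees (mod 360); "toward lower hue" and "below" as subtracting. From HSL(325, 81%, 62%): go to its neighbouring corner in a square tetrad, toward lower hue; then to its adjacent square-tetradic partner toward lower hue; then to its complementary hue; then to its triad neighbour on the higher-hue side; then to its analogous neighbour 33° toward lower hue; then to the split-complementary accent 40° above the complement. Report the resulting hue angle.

−90° (square ↓): 325 − 90 = 235°
−90° (square ↓): 235 − 90 = 145°
+180° (complement): 145 + 180 = 325°
+120° (triadic ↑): 325 + 120 = 445 → 445 − 360 = 85°
−33° (analog 33° ↓): 85 − 33 = 52°
+220° (split-comp 40° ↑): 52 + 220 = 272°

272°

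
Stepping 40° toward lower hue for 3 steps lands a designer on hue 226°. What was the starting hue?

3 steps of 40° (toward lower hue) give a net shift of −120°.
Start = end − shift: 226 + 120 = 346°

346°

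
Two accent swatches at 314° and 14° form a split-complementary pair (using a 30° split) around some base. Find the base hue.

164°

The accents sit 30° either side of the complement, so the complement is their short-arc midpoint on the wheel.
Short-arc midpoint of 314° and 14°: 344°.
Base is 180° from the complement: 344 − 180 = 164°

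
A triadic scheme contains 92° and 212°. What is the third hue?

332°

A triad spaces three hues 120° apart.
The full set is {92°, 212°, 332°}.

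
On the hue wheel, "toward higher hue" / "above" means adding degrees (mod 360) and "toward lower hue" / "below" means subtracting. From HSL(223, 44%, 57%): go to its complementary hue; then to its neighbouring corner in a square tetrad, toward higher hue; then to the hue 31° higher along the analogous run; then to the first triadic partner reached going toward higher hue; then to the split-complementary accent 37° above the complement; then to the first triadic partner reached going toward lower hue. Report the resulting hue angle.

21°

complement +180°: 223 + 180 = 403 → 403 − 360 = 43°
square ↑ +90°: 43 + 90 = 133°
analog 31° ↑ +31°: 133 + 31 = 164°
triadic ↑ +120°: 164 + 120 = 284°
split-comp 37° ↑ +217°: 284 + 217 = 501 → 501 − 360 = 141°
triadic ↓ −120°: 141 − 120 = 21°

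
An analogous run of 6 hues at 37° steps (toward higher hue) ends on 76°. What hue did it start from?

251°

5 steps of 37° (toward higher hue) give a net shift of +185°.
Start = end − shift: 76 − 185 = -109 → -109 + 360 = 251°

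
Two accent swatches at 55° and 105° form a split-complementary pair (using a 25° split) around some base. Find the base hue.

The accents sit 25° either side of the complement, so the complement is their short-arc midpoint on the wheel.
Short-arc midpoint of 55° and 105°: 80°.
Base is 180° from the complement: 80 − 180 = -100 → -100 + 360 = 260°

260°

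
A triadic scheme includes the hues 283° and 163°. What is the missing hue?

A triad places three hues 120° apart.
The full set through 163° is {43°, 163°, 283°}.
Given {163°, 283°}, the missing hue is 43°.

43°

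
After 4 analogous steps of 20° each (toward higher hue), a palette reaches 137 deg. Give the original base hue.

4 steps of 20° (toward higher hue) give a net shift of +80°.
Start = end − shift: 137 − 80 = 57°

57°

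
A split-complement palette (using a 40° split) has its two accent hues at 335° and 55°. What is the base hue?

The accents sit 40° either side of the complement, so the complement is their short-arc midpoint on the wheel.
Short-arc midpoint of 335° and 55°: 15°.
Base is 180° from the complement: 15 − 180 = -165 → -165 + 360 = 195°

195°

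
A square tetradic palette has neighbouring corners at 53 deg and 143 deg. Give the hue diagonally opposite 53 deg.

A square tetradic scheme places four hues 90° apart; opposite corners are 180° apart.
53 + 180 = 233°

233°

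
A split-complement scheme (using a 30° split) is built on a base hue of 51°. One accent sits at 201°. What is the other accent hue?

Split-complementary hues sit 30° either side of the complement.
Complement of the base 51°: 51 + 180 = 231°
The given accent 201° is 30° one side of 231°; the other accent sits 30° the other side: 231 + 30 = 261°

261°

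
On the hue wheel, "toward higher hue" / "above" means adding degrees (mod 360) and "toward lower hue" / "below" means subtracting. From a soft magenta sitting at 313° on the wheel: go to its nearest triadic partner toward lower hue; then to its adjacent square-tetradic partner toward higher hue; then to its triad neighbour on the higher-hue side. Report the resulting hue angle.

43°

triadic ↓ −120°: 313 − 120 = 193°
square ↑ +90°: 193 + 90 = 283°
triadic ↑ +120°: 283 + 120 = 403 → 403 − 360 = 43°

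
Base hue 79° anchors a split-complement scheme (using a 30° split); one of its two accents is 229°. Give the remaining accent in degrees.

289°

Split-complementary hues sit 30° either side of the complement.
Complement of the base 79°: 79 + 180 = 259°
The given accent 229° is 30° one side of 259°; the other accent sits 30° the other side: 259 + 30 = 289°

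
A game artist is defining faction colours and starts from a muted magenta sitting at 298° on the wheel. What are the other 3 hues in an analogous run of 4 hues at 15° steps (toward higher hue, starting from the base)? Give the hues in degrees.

313°, 328°, and 343°

Analogous hues sit every 15° along the wheel.
298 + 15 = 313°
298 + 30 = 328°
298 + 45 = 343°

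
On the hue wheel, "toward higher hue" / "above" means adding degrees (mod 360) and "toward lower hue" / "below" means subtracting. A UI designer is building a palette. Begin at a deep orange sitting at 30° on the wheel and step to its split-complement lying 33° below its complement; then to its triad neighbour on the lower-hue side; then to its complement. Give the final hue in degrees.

237°

+147° (split-comp 33° ↓): 30 + 147 = 177°
−120° (triadic ↓): 177 − 120 = 57°
+180° (complement): 57 + 180 = 237°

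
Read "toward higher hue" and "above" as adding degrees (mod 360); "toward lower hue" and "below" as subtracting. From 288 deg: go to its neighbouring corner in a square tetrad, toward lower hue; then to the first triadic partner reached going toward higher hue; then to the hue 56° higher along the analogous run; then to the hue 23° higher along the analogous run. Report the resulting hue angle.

37°

square ↓ −90°: 288 − 90 = 198°
triadic ↑ +120°: 198 + 120 = 318°
analog 56° ↑ +56°: 318 + 56 = 374 → 374 − 360 = 14°
analog 23° ↑ +23°: 14 + 23 = 37°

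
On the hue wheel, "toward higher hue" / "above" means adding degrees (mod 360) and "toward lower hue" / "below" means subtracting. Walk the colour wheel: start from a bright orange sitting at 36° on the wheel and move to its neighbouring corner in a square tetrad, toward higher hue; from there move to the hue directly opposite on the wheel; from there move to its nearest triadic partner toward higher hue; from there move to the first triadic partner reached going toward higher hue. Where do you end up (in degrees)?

+90° (square ↑): 36 + 90 = 126°
+180° (complement): 126 + 180 = 306°
+120° (triadic ↑): 306 + 120 = 426 → 426 − 360 = 66°
+120° (triadic ↑): 66 + 120 = 186°

186°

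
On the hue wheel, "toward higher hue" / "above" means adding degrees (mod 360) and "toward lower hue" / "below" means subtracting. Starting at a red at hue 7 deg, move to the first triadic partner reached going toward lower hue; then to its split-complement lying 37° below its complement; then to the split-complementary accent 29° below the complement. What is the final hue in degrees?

181°

7 − 120 = -113 → -113 + 360 = 247°   (triadic ↓)
247 + 143 = 390 → 390 − 360 = 30°   (split-comp 37° ↓)
30 + 151 = 181°   (split-comp 29° ↓)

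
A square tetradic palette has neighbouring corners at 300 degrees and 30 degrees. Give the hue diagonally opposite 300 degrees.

A square tetradic scheme places four hues 90° apart; opposite corners are 180° apart.
300 + 180 = 480 → 480 − 360 = 120°

120°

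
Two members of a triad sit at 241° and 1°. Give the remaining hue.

121°

A triad spaces three hues 120° apart.
The full set is {1°, 121°, 241°}.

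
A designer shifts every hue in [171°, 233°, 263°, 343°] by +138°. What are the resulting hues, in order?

309°, 11°, 41°, 121°

171 + 138 = 309°
233 + 138 = 371 → 371 − 360 = 11°
263 + 138 = 401 → 401 − 360 = 41°
343 + 138 = 481 → 481 − 360 = 121°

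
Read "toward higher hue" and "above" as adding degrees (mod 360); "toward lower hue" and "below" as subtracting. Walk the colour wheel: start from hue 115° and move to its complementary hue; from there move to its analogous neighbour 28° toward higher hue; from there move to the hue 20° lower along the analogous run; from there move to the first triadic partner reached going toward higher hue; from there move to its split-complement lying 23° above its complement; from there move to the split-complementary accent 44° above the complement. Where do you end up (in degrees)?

130°

+180° (complement): 115 + 180 = 295°
+28° (analog 28° ↑): 295 + 28 = 323°
−20° (analog 20° ↓): 323 − 20 = 303°
+120° (triadic ↑): 303 + 120 = 423 → 423 − 360 = 63°
+203° (split-comp 23° ↑): 63 + 203 = 266°
+224° (split-comp 44° ↑): 266 + 224 = 490 → 490 − 360 = 130°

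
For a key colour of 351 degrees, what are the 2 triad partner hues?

A triad places three hues 120° apart.
351 + 120 = 471 → 471 − 360 = 111°
351 + 240 = 591 → 591 − 360 = 231°

111° and 231°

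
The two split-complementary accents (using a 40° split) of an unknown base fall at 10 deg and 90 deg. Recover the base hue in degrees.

230°

The accents sit 40° either side of the complement, so the complement is their short-arc midpoint on the wheel.
Short-arc midpoint of 10° and 90°: 50°.
Base is 180° from the complement: 50 − 180 = -130 → -130 + 360 = 230°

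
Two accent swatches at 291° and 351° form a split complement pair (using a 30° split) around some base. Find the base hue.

141°

The accents sit 30° either side of the complement, so the complement is their short-arc midpoint on the wheel.
Short-arc midpoint of 291° and 351°: 321°.
Base is 180° from the complement: 321 − 180 = 141°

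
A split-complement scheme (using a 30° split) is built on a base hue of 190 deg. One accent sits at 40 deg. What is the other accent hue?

340°

Split-complementary hues sit 30° either side of the complement.
Complement of the base 190°: 190 + 180 = 370 → 370 − 360 = 10°
The given accent 40° is 30° one side of 10°; the other accent sits 30° the other side: 10 − 30 = -20 → -20 + 360 = 340°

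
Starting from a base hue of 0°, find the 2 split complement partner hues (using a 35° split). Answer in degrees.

Split-complementary hues sit 35° either side of the complement.
Complement of 0°: 0 + 180 = 180°
180 − 35 = 145°
180 + 35 = 215°

145° and 215°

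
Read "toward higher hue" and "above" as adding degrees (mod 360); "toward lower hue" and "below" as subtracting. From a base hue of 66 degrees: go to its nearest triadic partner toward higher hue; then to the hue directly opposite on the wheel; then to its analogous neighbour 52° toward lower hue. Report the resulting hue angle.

66 + 120 = 186°   (triadic ↑)
186 + 180 = 366 → 366 − 360 = 6°   (complement)
6 − 52 = -46 → -46 + 360 = 314°   (analog 52° ↓)

314°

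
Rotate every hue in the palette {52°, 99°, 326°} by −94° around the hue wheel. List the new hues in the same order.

52 − 94 = -42 → -42 + 360 = 318°
99 − 94 = 5°
326 − 94 = 232°

318°, 5°, 232°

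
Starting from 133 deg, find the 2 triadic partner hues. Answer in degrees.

253° and 13°

A triad places three hues 120° apart.
133 + 120 = 253°
133 + 240 = 373 → 373 − 360 = 13°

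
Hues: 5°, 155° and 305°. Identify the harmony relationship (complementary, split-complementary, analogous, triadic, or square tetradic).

Sort the hues: 5°, 155°, 305°.
Successive gaps around the wheel: 150°, 150°, 60°.
Two 150° gaps and one 60° gap — a base hue opposite a pair of accents 30° either side of its complement — is the split-complementary pattern.

split-complementary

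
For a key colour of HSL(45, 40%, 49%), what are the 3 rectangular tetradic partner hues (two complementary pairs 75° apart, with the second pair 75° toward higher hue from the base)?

120°, 225°, 300°

A rectangular tetradic uses two complementary pairs 75° apart: offsets 0°, 75°, 180°, 255°.
45 + 75 = 120°
45 + 180 = 225°
45 + 255 = 300°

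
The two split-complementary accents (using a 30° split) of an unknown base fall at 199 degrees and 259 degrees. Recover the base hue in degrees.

49°

The accents sit 30° either side of the complement, so the complement is their short-arc midpoint on the wheel.
Short-arc midpoint of 199° and 259°: 229°.
Base is 180° from the complement: 229 − 180 = 49°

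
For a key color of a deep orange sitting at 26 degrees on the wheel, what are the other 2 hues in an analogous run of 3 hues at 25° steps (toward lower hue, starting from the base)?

1° and 336°

Analogous hues sit every 25° along the wheel.
26 − 25 = 1°
26 − 50 = -24 → -24 + 360 = 336°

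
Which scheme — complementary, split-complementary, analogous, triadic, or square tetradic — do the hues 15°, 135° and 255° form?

Sort the hues: 15°, 135°, 255°.
Successive gaps around the wheel: 120°, 120°, 120°.
Three hues equally spaced 120° apart form a triad.

triadic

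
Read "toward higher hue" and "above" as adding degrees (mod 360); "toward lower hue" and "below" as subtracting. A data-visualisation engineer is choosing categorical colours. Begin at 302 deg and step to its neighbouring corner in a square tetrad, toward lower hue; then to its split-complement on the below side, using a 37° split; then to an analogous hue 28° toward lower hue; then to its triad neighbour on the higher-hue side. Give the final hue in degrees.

87°

−90° (square ↓): 302 − 90 = 212°
+143° (split-comp 37° ↓): 212 + 143 = 355°
−28° (analog 28° ↓): 355 − 28 = 327°
+120° (triadic ↑): 327 + 120 = 447 → 447 − 360 = 87°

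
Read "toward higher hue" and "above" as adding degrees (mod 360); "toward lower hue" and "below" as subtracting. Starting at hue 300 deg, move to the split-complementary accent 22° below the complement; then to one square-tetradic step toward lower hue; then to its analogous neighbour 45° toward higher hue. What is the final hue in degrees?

300 + 158 = 458 → 458 − 360 = 98°   (split-comp 22° ↓)
98 − 90 = 8°   (square ↓)
8 + 45 = 53°   (analog 45° ↑)

53°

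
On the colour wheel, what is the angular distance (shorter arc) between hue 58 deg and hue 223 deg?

165°

|58 − 223| = 165.
165 ≤ 180, so the shorter arc is 165°.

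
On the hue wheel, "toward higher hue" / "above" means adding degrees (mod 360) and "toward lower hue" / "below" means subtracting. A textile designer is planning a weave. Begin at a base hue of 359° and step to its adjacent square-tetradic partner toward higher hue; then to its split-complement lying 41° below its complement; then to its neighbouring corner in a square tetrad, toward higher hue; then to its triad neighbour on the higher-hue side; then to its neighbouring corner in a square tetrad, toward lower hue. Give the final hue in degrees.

square ↑ +90°: 359 + 90 = 449 → 449 − 360 = 89°
split-comp 41° ↓ +139°: 89 + 139 = 228°
square ↑ +90°: 228 + 90 = 318°
triadic ↑ +120°: 318 + 120 = 438 → 438 − 360 = 78°
square ↓ −90°: 78 − 90 = -12 → -12 + 360 = 348°

348°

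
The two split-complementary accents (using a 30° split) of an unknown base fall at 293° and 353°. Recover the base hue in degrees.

The accents sit 30° either side of the complement, so the complement is their short-arc midpoint on the wheel.
Short-arc midpoint of 293° and 353°: 323°.
Base is 180° from the complement: 323 − 180 = 143°

143°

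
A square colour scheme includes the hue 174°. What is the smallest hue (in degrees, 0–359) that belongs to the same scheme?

84°

A square tetradic scheme places four hues every 90°.
The full set through 174° is {84°, 174°, 264°, 354°}.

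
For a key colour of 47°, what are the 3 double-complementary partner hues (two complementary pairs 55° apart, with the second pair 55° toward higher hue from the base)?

A rectangular tetradic uses two complementary pairs 55° apart: offsets 0°, 55°, 180°, 235°.
47 + 55 = 102°
47 + 180 = 227°
47 + 235 = 282°

102°, 227° and 282°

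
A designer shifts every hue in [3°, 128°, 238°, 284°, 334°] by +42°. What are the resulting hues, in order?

45°, 170°, 280°, 326°, 16°

3 + 42 = 45°
128 + 42 = 170°
238 + 42 = 280°
284 + 42 = 326°
334 + 42 = 376 → 376 − 360 = 16°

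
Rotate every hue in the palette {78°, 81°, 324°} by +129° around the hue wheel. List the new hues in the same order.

78 + 129 = 207°
81 + 129 = 210°
324 + 129 = 453 → 453 − 360 = 93°

207°, 210°, 93°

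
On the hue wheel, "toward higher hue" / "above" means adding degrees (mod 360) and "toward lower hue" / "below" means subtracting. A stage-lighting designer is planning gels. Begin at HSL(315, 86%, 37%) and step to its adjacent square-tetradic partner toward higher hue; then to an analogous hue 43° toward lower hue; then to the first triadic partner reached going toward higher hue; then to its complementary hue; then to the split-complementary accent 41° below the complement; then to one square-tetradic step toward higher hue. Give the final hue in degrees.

+90° (square ↑): 315 + 90 = 405 → 405 − 360 = 45°
−43° (analog 43° ↓): 45 − 43 = 2°
+120° (triadic ↑): 2 + 120 = 122°
+180° (complement): 122 + 180 = 302°
+139° (split-comp 41° ↓): 302 + 139 = 441 → 441 − 360 = 81°
+90° (square ↑): 81 + 90 = 171°

171°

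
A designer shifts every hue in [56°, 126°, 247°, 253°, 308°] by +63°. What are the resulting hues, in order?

56 + 63 = 119°
126 + 63 = 189°
247 + 63 = 310°
253 + 63 = 316°
308 + 63 = 371 → 371 − 360 = 11°

119°, 189°, 310°, 316°, 11°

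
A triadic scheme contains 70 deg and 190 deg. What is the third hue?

A triad spaces three hues 120° apart.
The full set is {70°, 190°, 310°}.

310°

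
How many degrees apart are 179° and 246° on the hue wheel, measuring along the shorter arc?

67°

|179 − 246| = 67.
67 ≤ 180, so the shorter arc is 67°.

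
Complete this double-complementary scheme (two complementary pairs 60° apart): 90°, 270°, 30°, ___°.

A rectangular tetradic uses two complementary pairs 60° apart: offsets 0°, 60°, 180°, 240°.
Among {30°, 90°, 270°}, 90° and 270° are a 180° pair.
The remaining hue 30° needs its own complement: 30 + 180 = 210°

210°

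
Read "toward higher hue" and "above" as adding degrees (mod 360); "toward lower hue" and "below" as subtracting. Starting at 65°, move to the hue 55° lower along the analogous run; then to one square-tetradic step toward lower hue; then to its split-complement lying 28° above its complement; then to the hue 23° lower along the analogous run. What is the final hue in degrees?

105°

analog 55° ↓ −55°: 65 − 55 = 10°
square ↓ −90°: 10 − 90 = -80 → -80 + 360 = 280°
split-comp 28° ↑ +208°: 280 + 208 = 488 → 488 − 360 = 128°
analog 23° ↓ −23°: 128 − 23 = 105°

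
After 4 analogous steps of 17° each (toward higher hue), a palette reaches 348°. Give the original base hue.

280°

4 steps of 17° (toward higher hue) give a net shift of +68°.
Start = end − shift: 348 − 68 = 280°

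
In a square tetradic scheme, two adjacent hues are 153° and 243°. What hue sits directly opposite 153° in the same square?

A square tetradic scheme places four hues 90° apart; opposite corners are 180° apart.
153 + 180 = 333°

333°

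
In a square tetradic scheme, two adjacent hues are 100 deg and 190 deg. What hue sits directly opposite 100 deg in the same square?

280°

A square tetradic scheme places four hues 90° apart; opposite corners are 180° apart.
100 + 180 = 280°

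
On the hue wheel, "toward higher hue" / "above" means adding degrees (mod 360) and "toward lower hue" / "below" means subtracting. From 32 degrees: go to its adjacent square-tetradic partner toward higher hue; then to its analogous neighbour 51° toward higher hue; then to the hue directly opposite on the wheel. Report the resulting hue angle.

353°

32 + 90 = 122°   (square ↑)
122 + 51 = 173°   (analog 51° ↑)
173 + 180 = 353°   (complement)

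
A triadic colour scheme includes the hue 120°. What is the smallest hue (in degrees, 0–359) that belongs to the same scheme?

0°

A triad places three hues 120° apart.
The full set through 120° is {0°, 120°, 240°}.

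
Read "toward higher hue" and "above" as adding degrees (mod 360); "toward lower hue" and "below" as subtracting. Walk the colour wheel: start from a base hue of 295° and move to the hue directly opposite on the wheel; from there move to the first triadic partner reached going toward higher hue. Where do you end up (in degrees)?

+180° (complement): 295 + 180 = 475 → 475 − 360 = 115°
+120° (triadic ↑): 115 + 120 = 235°

235°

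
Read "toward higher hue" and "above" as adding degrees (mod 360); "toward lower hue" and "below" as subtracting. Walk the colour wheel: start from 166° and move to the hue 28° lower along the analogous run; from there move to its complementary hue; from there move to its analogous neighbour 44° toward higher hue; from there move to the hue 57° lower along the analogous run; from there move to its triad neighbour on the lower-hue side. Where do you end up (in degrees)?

185°

analog 28° ↓ −28°: 166 − 28 = 138°
complement +180°: 138 + 180 = 318°
analog 44° ↑ +44°: 318 + 44 = 362 → 362 − 360 = 2°
analog 57° ↓ −57°: 2 − 57 = -55 → -55 + 360 = 305°
triadic ↓ −120°: 305 − 120 = 185°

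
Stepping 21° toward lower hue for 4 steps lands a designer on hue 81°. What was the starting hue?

165°

4 steps of 21° (toward lower hue) give a net shift of −84°.
Start = end − shift: 81 + 84 = 165°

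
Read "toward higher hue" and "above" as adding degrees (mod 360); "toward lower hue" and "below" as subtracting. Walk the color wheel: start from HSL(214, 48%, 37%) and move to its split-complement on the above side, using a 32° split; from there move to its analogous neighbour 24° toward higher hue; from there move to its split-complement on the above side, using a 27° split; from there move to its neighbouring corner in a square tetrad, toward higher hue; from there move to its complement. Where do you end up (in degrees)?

split-comp 32° ↑ +212°: 214 + 212 = 426 → 426 − 360 = 66°
analog 24° ↑ +24°: 66 + 24 = 90°
split-comp 27° ↑ +207°: 90 + 207 = 297°
square ↑ +90°: 297 + 90 = 387 → 387 − 360 = 27°
complement +180°: 27 + 180 = 207°

207°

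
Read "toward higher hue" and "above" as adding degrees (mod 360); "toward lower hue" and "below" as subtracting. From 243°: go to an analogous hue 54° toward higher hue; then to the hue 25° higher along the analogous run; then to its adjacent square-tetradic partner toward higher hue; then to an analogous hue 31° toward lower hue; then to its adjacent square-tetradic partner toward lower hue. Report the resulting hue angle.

analog 54° ↑ +54°: 243 + 54 = 297°
analog 25° ↑ +25°: 297 + 25 = 322°
square ↑ +90°: 322 + 90 = 412 → 412 − 360 = 52°
analog 31° ↓ −31°: 52 − 31 = 21°
square ↓ −90°: 21 − 90 = -69 → -69 + 360 = 291°

291°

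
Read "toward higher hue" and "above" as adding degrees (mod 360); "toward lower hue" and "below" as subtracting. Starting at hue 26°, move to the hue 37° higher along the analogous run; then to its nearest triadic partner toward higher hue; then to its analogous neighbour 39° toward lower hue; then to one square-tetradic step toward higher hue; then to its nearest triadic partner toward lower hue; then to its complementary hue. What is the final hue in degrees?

+37° (analog 37° ↑): 26 + 37 = 63°
+120° (triadic ↑): 63 + 120 = 183°
−39° (analog 39° ↓): 183 − 39 = 144°
+90° (square ↑): 144 + 90 = 234°
−120° (triadic ↓): 234 − 120 = 114°
+180° (complement): 114 + 180 = 294°

294°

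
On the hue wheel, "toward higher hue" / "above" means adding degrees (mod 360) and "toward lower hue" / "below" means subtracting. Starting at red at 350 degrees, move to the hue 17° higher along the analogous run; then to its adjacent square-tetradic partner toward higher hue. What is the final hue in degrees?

350 + 17 = 367 → 367 − 360 = 7°   (analog 17° ↑)
7 + 90 = 97°   (square ↑)

97°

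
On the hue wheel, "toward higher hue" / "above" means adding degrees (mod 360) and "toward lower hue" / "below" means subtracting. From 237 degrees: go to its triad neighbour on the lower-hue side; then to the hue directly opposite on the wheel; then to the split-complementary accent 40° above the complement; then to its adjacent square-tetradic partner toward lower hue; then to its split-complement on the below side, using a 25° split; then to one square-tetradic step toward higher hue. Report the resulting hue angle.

−120° (triadic ↓): 237 − 120 = 117°
+180° (complement): 117 + 180 = 297°
+220° (split-comp 40° ↑): 297 + 220 = 517 → 517 − 360 = 157°
−90° (square ↓): 157 − 90 = 67°
+155° (split-comp 25° ↓): 67 + 155 = 222°
+90° (square ↑): 222 + 90 = 312°

312°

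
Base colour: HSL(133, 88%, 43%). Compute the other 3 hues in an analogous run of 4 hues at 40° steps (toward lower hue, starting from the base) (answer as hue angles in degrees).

93°, 53°, and 13°

Analogous hues sit every 40° along the wheel.
133 − 40 = 93°
133 − 80 = 53°
133 − 120 = 13°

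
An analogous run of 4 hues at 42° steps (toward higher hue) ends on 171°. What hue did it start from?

45°

3 steps of 42° (toward higher hue) give a net shift of +126°.
Start = end − shift: 171 − 126 = 45°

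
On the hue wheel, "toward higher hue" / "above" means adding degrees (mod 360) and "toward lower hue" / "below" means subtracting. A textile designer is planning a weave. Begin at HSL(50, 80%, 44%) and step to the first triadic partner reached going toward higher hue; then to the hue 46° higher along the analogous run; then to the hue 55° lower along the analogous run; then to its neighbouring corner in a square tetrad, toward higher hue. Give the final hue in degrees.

251°

+120° (triadic ↑): 50 + 120 = 170°
+46° (analog 46° ↑): 170 + 46 = 216°
−55° (analog 55° ↓): 216 − 55 = 161°
+90° (square ↑): 161 + 90 = 251°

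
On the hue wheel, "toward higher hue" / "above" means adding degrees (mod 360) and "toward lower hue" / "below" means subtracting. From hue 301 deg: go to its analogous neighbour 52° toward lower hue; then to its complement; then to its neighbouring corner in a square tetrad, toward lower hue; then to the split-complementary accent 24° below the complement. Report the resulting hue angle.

301 − 52 = 249°   (analog 52° ↓)
249 + 180 = 429 → 429 − 360 = 69°   (complement)
69 − 90 = -21 → -21 + 360 = 339°   (square ↓)
339 + 156 = 495 → 495 − 360 = 135°   (split-comp 24° ↓)

135°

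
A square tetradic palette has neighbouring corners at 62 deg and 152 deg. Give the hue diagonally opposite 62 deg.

242°

A square tetradic scheme places four hues 90° apart; opposite corners are 180° apart.
62 + 180 = 242°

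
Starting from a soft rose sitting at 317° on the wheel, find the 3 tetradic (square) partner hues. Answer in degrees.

A square tetradic scheme places four hues every 90°.
317 + 90 = 407 → 407 − 360 = 47°
317 + 180 = 497 → 497 − 360 = 137°
317 + 270 = 587 → 587 − 360 = 227°

47°, 137° and 227°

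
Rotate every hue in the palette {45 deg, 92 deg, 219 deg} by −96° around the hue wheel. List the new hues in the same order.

45 − 96 = -51 → -51 + 360 = 309°
92 − 96 = -4 → -4 + 360 = 356°
219 − 96 = 123°

309°, 356°, 123°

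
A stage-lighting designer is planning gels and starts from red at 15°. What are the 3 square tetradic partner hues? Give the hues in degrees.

A square tetradic scheme places four hues every 90°.
15 + 90 = 105°
15 + 180 = 195°
15 + 270 = 285°

105°, 195°, and 285°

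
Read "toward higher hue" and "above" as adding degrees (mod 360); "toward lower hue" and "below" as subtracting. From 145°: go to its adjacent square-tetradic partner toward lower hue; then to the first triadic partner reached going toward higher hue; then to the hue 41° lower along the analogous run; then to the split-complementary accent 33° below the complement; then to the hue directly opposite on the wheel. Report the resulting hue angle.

101°

145 − 90 = 55°   (square ↓)
55 + 120 = 175°   (triadic ↑)
175 − 41 = 134°   (analog 41° ↓)
134 + 147 = 281°   (split-comp 33° ↓)
281 + 180 = 461 → 461 − 360 = 101°   (complement)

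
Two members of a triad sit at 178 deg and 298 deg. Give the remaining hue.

58°

A triad spaces three hues 120° apart.
The full set is {58°, 178°, 298°}.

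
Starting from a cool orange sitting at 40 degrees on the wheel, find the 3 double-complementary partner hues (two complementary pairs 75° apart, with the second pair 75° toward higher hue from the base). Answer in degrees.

115°, 220°, 295°

A rectangular tetradic uses two complementary pairs 75° apart: offsets 0°, 75°, 180°, 255°.
40 + 75 = 115°
40 + 180 = 220°
40 + 255 = 295°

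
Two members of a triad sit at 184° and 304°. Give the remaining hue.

64°

A triad spaces three hues 120° apart.
The full set is {64°, 184°, 304°}.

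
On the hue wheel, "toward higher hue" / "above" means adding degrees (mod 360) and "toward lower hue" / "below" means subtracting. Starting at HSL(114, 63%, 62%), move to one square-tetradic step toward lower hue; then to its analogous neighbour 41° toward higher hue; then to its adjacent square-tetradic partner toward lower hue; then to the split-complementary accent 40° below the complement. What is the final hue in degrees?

114 − 90 = 24°   (square ↓)
24 + 41 = 65°   (analog 41° ↑)
65 − 90 = -25 → -25 + 360 = 335°   (square ↓)
335 + 140 = 475 → 475 − 360 = 115°   (split-comp 40° ↓)

115°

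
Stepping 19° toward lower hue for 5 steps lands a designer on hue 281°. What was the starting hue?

16°

5 steps of 19° (toward lower hue) give a net shift of −95°.
Start = end − shift: 281 + 95 = 376 → 376 − 360 = 16°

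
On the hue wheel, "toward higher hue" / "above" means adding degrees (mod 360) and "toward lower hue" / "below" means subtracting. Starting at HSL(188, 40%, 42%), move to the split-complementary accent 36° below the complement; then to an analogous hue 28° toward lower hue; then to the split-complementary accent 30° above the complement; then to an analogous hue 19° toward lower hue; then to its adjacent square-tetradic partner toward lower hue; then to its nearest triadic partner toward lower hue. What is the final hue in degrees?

+144° (split-comp 36° ↓): 188 + 144 = 332°
−28° (analog 28° ↓): 332 − 28 = 304°
+210° (split-comp 30° ↑): 304 + 210 = 514 → 514 − 360 = 154°
−19° (analog 19° ↓): 154 − 19 = 135°
−90° (square ↓): 135 − 90 = 45°
−120° (triadic ↓): 45 − 120 = -75 → -75 + 360 = 285°

285°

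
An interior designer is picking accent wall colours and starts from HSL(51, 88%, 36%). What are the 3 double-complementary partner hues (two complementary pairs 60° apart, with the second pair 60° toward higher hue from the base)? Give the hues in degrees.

111°, 231°, 291°

51 + 60 = 111°
51 + 180 = 231°
51 + 240 = 291°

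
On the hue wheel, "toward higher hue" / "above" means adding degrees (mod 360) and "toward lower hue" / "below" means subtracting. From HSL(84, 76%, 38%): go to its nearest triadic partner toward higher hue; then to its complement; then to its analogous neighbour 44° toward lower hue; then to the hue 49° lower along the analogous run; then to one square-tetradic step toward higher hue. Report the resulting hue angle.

21°

+120° (triadic ↑): 84 + 120 = 204°
+180° (complement): 204 + 180 = 384 → 384 − 360 = 24°
−44° (analog 44° ↓): 24 − 44 = -20 → -20 + 360 = 340°
−49° (analog 49° ↓): 340 − 49 = 291°
+90° (square ↑): 291 + 90 = 381 → 381 − 360 = 21°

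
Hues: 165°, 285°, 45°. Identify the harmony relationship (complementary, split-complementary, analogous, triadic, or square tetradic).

Sort the hues: 45°, 165°, 285°.
Successive gaps around the wheel: 120°, 120°, 120°.
Three hues equally spaced 120° apart form a triad.

triadic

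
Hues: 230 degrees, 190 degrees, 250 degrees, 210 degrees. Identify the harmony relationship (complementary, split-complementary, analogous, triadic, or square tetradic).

Sort the hues: 190°, 210°, 230°, 250°.
Successive gaps around the wheel: 20°, 20°, 20°, 300°.
A run of hues at equal small steps (20°) with one large closing gap is an analogous group.

analogous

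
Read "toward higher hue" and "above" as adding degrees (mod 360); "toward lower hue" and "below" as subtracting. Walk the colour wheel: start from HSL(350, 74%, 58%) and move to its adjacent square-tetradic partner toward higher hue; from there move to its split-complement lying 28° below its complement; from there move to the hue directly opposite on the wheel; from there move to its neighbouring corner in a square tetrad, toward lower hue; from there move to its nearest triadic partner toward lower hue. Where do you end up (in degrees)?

square ↑ +90°: 350 + 90 = 440 → 440 − 360 = 80°
split-comp 28° ↓ +152°: 80 + 152 = 232°
complement +180°: 232 + 180 = 412 → 412 − 360 = 52°
square ↓ −90°: 52 − 90 = -38 → -38 + 360 = 322°
triadic ↓ −120°: 322 − 120 = 202°

202°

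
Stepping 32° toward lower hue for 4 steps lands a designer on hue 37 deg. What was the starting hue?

165°

4 steps of 32° (toward lower hue) give a net shift of −128°.
Start = end − shift: 37 + 128 = 165°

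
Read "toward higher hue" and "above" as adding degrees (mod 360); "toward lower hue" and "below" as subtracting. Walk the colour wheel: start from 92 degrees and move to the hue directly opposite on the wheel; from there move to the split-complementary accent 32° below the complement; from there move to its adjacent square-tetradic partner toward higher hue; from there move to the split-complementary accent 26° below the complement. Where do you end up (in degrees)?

+180° (complement): 92 + 180 = 272°
+148° (split-comp 32° ↓): 272 + 148 = 420 → 420 − 360 = 60°
+90° (square ↑): 60 + 90 = 150°
+154° (split-comp 26° ↓): 150 + 154 = 304°

304°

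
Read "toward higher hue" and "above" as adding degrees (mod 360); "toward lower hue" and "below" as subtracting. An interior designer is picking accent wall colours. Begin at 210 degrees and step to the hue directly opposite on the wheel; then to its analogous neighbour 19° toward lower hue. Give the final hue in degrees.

+180° (complement): 210 + 180 = 390 → 390 − 360 = 30°
−19° (analog 19° ↓): 30 − 19 = 11°

11°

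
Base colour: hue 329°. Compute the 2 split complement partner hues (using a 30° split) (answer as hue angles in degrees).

Split-complementary hues sit 30° either side of the complement.
Complement of 329°: 329 + 180 = 509 → 509 − 360 = 149°
149 − 30 = 119°
149 + 30 = 179°

119° and 179°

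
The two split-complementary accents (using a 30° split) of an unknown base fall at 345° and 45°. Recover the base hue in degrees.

195°

The accents sit 30° either side of the complement, so the complement is their short-arc midpoint on the wheel.
Short-arc midpoint of 345° and 45°: 15°.
Base is 180° from the complement: 15 − 180 = -165 → -165 + 360 = 195°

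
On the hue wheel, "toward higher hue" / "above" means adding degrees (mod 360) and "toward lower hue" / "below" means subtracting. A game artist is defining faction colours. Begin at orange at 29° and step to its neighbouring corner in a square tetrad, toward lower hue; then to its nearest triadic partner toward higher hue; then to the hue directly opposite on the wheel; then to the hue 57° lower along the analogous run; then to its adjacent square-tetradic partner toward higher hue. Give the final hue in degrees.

272°

−90° (square ↓): 29 − 90 = -61 → -61 + 360 = 299°
+120° (triadic ↑): 299 + 120 = 419 → 419 − 360 = 59°
+180° (complement): 59 + 180 = 239°
−57° (analog 57° ↓): 239 − 57 = 182°
+90° (square ↑): 182 + 90 = 272°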